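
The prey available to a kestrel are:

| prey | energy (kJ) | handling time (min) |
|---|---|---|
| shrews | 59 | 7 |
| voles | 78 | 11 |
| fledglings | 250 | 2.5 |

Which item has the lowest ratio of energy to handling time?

voles

In descending order of E/h:
fledglings: 250/2.5 = 100 kJ/min
shrews: 59/7 = 8.43 kJ/min
voles: 78/11 = 7.09 kJ/min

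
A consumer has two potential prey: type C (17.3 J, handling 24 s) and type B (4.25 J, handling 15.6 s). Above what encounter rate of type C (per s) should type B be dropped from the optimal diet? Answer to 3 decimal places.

Drop type B once their profitability E₂/h₂ falls below the rate achievable on type C alone: E₂/h₂ = λE₁/(1 + λh₁).
Solve for λ: λE₁h₂ = E₂(1 + λh₁) → λ(E₁h₂ − E₂h₁) = E₂ → λ = E₂/(E₁h₂ − E₂h₁).
λ = 4.25/(17.3×15.6 − 4.25×24) = 4.25/167.9 = 0.02532 per s.

0.025 per s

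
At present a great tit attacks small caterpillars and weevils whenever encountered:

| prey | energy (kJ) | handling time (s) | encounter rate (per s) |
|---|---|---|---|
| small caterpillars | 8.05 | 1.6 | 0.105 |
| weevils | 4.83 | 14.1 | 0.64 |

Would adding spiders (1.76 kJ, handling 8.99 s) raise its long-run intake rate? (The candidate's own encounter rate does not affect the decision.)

On small caterpillars and weevils alone, R = ΣλE/(1+Σλh) = 3.936/10.19 = 0.3862 kJ/s.
spiders: E/h = 1.76/8.99 = 0.1958 kJ/s.
0.1958 < 0.3862, so adding spiders would lower the average — exclude it.

No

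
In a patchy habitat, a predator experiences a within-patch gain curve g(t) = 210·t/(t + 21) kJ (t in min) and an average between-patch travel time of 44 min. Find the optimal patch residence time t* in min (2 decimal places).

By the marginal value theorem, leave when the instantaneous gain rate g'(t) equals the habitat-wide average g(t)/(T + t).
g'(t) = 210·21/(t + 21)². Setting 210·21/(t+21)² = 210t/[(t+21)(44+t)] gives 21(44+t) = t(t+21), so t² = 21×44 = 924.
t* = √924 = 30.4 min.

30.40 min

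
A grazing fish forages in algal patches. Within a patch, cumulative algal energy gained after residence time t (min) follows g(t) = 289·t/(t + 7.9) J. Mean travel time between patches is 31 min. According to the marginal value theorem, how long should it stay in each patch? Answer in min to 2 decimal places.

15.65 min

Maximise g(t)/(T+t): set derivative to zero → g'(t)(T+t) = g(t).
g'(t) = 289·7.9/(t + 7.9)². Setting 289·7.9/(t+7.9)² = 289t/[(t+7.9)(31+t)] gives 7.9(31+t) = t(t+7.9), so t² = 7.9×31 = 244.9.
t* = √244.9 = 15.65 min.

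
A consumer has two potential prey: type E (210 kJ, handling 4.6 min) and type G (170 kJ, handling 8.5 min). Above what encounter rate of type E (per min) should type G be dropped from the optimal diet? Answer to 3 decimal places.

Drop type G once their profitability E₂/h₂ falls below the rate achievable on type E alone: E₂/h₂ = λE₁/(1 + λh₁).
Solve for λ: λE₁h₂ = E₂(1 + λh₁) → λ(E₁h₂ − E₂h₁) = E₂ → λ = E₂/(E₁h₂ − E₂h₁).
λ = 170/(210×8.5 − 170×4.6) = 170/1003 = 0.1695 per min.

0.169 per min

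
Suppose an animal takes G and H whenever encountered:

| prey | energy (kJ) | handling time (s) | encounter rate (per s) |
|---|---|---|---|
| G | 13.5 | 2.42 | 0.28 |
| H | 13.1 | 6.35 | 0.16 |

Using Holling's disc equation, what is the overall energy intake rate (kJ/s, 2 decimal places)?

2.18 kJ/s

Energy encountered per unit search time: 0.28×13.5 + 0.16×13.1 = 5.876 kJ/s.
Handling time per unit search time: 0.28×2.42 + 0.16×6.35 = 1.694.
Rate = 5.876/(1 + 1.694) = 2.181 kJ/s.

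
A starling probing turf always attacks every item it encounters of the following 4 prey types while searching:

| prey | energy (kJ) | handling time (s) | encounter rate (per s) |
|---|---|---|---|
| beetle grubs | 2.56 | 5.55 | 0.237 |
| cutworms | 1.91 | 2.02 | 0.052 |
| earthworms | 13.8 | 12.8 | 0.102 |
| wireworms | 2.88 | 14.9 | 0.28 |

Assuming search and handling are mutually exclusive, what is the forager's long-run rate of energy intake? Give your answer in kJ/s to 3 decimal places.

0.370 kJ/s

Energy encountered per unit search time: 0.237×2.56 + 0.052×1.91 + 0.102×13.8 + 0.28×2.88 = 2.92 kJ/s.
Handling time per unit search time: 0.237×5.55 + 0.052×2.02 + 0.102×12.8 + 0.28×14.9 = 6.898.
Rate = 2.92/(1 + 6.898) = 0.3697 kJ/s.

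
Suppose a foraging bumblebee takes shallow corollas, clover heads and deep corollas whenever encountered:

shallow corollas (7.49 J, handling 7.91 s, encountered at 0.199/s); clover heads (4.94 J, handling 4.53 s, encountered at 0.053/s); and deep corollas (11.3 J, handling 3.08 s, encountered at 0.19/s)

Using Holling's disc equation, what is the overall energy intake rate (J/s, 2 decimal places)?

R = Σλ_iE_i / (1 + Σλ_ih_i)
Numerator: 0.199×7.49 + 0.053×4.94 + 0.19×11.3 = 3.899
Denominator: 1 + 0.199×7.91 + 0.053×4.53 + 0.19×3.08 = 3.399
R = 3.899/3.399 = 1.147 J/s

1.15 J/s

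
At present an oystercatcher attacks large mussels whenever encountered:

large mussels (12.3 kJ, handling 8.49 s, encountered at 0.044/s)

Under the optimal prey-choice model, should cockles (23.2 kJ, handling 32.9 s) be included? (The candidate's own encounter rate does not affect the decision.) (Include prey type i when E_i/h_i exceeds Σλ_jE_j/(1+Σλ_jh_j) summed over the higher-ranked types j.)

On large mussels alone, R = ΣλE/(1+Σλh) = 0.5412/1.374 = 0.394 kJ/s.
Profitability of cockles: 23.2/32.9 = 0.7052 kJ/s.
Since 0.7052 > R, including cockles increases the long-run rate.

Yes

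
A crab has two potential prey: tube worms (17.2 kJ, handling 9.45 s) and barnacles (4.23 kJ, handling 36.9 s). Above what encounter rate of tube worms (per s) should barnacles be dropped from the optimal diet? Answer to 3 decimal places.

At the threshold, the rate on tube worms alone equals the profitability of barnacles: λ·17.2/(1 + λ·9.45) = 4.23/36.9 = 0.1146.
Rearranging, λ(17.2 − 0.1146×9.45) = 0.1146, so λ = 0.1146/16.12 = 0.007113 per s.

0.007 per s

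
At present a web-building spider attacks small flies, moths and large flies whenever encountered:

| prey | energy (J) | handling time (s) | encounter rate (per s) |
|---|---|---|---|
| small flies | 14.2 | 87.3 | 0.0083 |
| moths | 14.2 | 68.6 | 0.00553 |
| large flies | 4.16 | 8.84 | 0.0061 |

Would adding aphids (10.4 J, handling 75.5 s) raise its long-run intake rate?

Yes

Intake rate on the current diet: R = (0.0083×14.2 + 0.00553×14.2 + 0.0061×4.16) / (1 + 0.0083×87.3 + 0.00553×68.6 + 0.0061×8.84) = 0.2218/2.158 = 0.1028 J/s.
Profitability of aphids: 10.4/75.5 = 0.1377 J/s.
0.1377 > 0.1028, so adding aphids raises the average — include it.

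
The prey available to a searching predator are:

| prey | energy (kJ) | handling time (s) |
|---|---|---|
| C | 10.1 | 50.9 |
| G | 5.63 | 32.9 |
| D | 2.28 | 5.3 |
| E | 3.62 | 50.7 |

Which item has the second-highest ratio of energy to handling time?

C

In descending order of E/h:
D: 2.28/5.3 = 0.43 kJ/s
C: 10.1/50.9 = 0.198 kJ/s
G: 5.63/32.9 = 0.171 kJ/s
E: 3.62/50.7 = 0.0714 kJ/s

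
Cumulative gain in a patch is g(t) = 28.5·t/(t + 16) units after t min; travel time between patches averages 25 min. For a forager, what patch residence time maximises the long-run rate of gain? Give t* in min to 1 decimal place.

20.0 min

Optimal t* satisfies g'(t*) = g(t*)/(T + t*).
g'(t) = 28.5·16/(t + 16)². Setting 28.5·16/(t+16)² = 28.5t/[(t+16)(25+t)] gives 16(25+t) = t(t+16), so t² = 16×25 = 400.
t* = √400 = 20 min.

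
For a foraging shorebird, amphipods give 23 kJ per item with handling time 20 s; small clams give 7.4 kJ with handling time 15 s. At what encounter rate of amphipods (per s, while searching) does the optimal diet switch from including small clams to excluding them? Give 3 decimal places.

0.038 per s

Drop small clams once their profitability E₂/h₂ falls below the rate achievable on amphipods alone: E₂/h₂ = λE₁/(1 + λh₁).
Solve for λ: λE₁h₂ = E₂(1 + λh₁) → λ(E₁h₂ − E₂h₁) = E₂ → λ = E₂/(E₁h₂ − E₂h₁).
λ = 7.4/(23×15 − 7.4×20) = 7.4/197 = 0.03756 per s.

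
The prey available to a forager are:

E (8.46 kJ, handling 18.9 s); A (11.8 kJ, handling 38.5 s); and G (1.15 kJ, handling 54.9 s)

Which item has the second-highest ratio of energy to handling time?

In descending order of E/h:
E: 8.46/18.9 = 0.448 kJ/s
A: 11.8/38.5 = 0.306 kJ/s
G: 1.15/54.9 = 0.0209 kJ/s

A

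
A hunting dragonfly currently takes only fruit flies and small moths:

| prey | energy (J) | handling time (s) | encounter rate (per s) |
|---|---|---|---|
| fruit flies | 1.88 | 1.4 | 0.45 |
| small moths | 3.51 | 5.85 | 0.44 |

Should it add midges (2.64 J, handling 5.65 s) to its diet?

No

On fruit flies and small moths alone, R = ΣλE/(1+Σλh) = 2.39/4.204 = 0.5686 J/s.
Profitability of midges: 2.64/5.65 = 0.4673 J/s.
Since 0.4673 < R, time spent handling midges is better spent searching.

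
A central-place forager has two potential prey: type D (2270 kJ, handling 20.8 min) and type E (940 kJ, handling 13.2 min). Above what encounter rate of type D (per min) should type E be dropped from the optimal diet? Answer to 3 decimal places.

At the threshold, the rate on type D alone equals the profitability of type E: λ·2270/(1 + λ·20.8) = 940/13.2 = 71.21.
Rearranging, λ(2270 − 71.21×20.8) = 71.21, so λ = 71.21/788.8 = 0.09028 per min.

0.090 per min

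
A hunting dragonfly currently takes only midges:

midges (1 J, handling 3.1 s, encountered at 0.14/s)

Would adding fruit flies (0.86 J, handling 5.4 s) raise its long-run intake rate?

Intake rate on the current diet: R = (0.14×1) / (1 + 0.14×3.1) = 0.14/1.434 = 0.09763 J/s.
Profitability of fruit flies: 0.86/5.4 = 0.1593 J/s.
Since 0.1593 > R, including fruit flies increases the long-run rate.

Yes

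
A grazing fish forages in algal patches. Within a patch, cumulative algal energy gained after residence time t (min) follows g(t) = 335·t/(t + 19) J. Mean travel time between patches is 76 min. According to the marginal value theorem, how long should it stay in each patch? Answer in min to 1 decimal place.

Optimal t* satisfies g'(t*) = g(t*)/(T + t*).
g'(t) = 335·19/(t + 19)². Setting 335·19/(t+19)² = 335t/[(t+19)(76+t)] gives 19(76+t) = t(t+19), so t² = 19×76 = 1444.
t* = √1444 = 38 min.

38.0 min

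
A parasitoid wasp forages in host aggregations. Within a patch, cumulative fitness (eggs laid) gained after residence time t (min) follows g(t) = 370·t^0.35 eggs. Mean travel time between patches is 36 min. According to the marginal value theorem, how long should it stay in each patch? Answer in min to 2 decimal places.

Maximise g(t)/(T+t): set derivative to zero → g'(t)(T+t) = g(t).
g'(t) = 0.35·370·t^-0.65. Setting 0.35·370·t^-0.65 = 370·t^0.35/(36+t) gives 0.35(36+t) = t, so 0.65·t = 0.35×36.
t* = 0.35×36/0.65 = 19.38 min.

19.38 min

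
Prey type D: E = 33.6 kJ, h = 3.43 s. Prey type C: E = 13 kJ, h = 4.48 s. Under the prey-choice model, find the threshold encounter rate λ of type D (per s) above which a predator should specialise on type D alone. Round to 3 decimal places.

At the threshold, the rate on type D alone equals the profitability of type C: λ·33.6/(1 + λ·3.43) = 13/4.48 = 2.902.
Rearranging, λ(33.6 − 2.902×3.43) = 2.902, so λ = 2.902/23.65 = 0.1227 per s.

0.123 per s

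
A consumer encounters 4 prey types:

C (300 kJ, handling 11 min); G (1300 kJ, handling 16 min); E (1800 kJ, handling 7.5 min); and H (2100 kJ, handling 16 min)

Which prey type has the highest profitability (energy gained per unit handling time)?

E

In descending order of E/h:
E: 1800/7.5 = 240 kJ/min
H: 2100/16 = 131 kJ/min
G: 1300/16 = 81.2 kJ/min
C: 300/11 = 27.3 kJ/min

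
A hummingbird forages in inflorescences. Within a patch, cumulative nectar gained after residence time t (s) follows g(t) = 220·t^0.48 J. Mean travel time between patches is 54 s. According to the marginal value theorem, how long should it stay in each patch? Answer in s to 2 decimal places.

49.85 s

Optimal t* satisfies g'(t*) = g(t*)/(T + t*).
g'(t) = 0.48·220·t^-0.52. Setting 0.48·220·t^-0.52 = 220·t^0.48/(54+t) gives 0.48(54+t) = t, so 0.52·t = 0.48×54.
t* = 0.48×54/0.52 = 49.85 s.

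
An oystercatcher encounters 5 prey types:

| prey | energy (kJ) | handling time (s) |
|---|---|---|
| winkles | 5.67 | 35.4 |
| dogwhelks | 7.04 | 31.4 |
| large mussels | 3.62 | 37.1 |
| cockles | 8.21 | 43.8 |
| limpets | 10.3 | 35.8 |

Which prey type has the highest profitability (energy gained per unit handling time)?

In descending order of E/h:
limpets: 10.3/35.8 = 0.288 kJ/s
dogwhelks: 7.04/31.4 = 0.224 kJ/s
cockles: 8.21/43.8 = 0.187 kJ/s
winkles: 5.67/35.4 = 0.16 kJ/s
large mussels: 3.62/37.1 = 0.0976 kJ/s

limpets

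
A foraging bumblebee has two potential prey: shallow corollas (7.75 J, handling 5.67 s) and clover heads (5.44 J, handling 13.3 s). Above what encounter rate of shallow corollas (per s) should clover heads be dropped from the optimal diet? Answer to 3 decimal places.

0.075 per s

Drop clover heads once their profitability E₂/h₂ falls below the rate achievable on shallow corollas alone: E₂/h₂ = λE₁/(1 + λh₁).
Solve for λ: λE₁h₂ = E₂(1 + λh₁) → λ(E₁h₂ − E₂h₁) = E₂ → λ = E₂/(E₁h₂ − E₂h₁).
λ = 5.44/(7.75×13.3 − 5.44×5.67) = 5.44/72.23 = 0.07531 per s.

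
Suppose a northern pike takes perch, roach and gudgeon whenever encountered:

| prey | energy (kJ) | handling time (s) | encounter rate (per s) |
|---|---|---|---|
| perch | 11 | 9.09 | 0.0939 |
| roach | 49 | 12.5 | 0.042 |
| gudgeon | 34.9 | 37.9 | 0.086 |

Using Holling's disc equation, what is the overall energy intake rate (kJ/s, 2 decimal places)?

1.08 kJ/s

R = (0.0939×11 + 0.042×49 + 0.086×34.9) / (1 + 0.0939×9.09 + 0.042×12.5 + 0.086×37.9) = 6.092/5.638 = 1.081 kJ/s.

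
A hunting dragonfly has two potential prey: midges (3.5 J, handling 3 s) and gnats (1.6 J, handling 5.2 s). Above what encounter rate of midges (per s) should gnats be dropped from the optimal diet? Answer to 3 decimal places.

The zero-one rule: include gnats iff E₂/h₂ > λE₁/(1+λh₁). Equality gives the switch point.
λE₁h₂ = E₂ + λE₂h₁ ⇒ λ = E₂/(E₁h₂ − E₂h₁) = 1.6/(18.2 − 4.8) = 0.1194 per s.

0.119 per s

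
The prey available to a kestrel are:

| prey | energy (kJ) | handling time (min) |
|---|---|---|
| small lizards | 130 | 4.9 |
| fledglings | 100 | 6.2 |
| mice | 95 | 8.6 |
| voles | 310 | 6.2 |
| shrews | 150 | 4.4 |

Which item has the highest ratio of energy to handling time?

voles

Profitability E/h (kJ/min): small lizards = 130/4.9 = 26.5, fledglings = 100/6.2 = 16.1, mice = 95/8.6 = 11, voles = 310/6.2 = 50, shrews = 150/4.4 = 34.1.
Ranked: voles > shrews > small lizards > fledglings > mice.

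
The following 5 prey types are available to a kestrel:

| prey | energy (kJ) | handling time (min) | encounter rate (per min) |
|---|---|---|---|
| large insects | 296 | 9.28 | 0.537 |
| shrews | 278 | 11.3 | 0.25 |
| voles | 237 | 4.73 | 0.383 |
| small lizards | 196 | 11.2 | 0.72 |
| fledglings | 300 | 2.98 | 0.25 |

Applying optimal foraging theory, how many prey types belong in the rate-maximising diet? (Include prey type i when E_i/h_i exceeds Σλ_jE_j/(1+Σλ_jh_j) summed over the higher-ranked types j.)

E/h in descending order: fledglings 101, voles 50.1, large insects 31.9, shrews 24.6, small lizards 17.5 kJ/min. The optimal diet is the largest prefix of this list for which every included type satisfies E_i/h_i > R on the types above it.
Rate on top 1: 42.98. voles: 50.1 > 42.98 → include.
Rate on top 2: 46.61. large insects: 31.9 < 46.61 → exclude; stop.
Optimal diet: fledglings, voles — 2 of 5 types.

2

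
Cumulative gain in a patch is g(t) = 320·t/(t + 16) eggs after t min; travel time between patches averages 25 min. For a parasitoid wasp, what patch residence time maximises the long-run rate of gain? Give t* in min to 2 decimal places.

Optimal t* satisfies g'(t*) = g(t*)/(T + t*).
g'(t) = 320·16/(t + 16)². Setting 320·16/(t+16)² = 320t/[(t+16)(25+t)] gives 16(25+t) = t(t+16), so t² = 16×25 = 400.
t* = √400 = 20 min.

20.00 min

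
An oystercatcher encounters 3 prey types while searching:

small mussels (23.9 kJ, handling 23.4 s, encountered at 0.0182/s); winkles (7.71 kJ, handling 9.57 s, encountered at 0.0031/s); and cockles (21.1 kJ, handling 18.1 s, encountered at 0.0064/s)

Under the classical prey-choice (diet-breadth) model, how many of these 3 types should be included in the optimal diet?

3

E/h in descending order: cockles 1.17, small mussels 1.02, winkles 0.806 kJ/s. The optimal diet is the largest prefix of this list for which every included type satisfies E_i/h_i > R on the types above it.
Rate on top 1: 0.121. small mussels: 1.02 > 0.121 → include.
Rate on top 2: 0.3697. winkles: 0.806 > 0.3697 → include.
Optimal diet: cockles, small mussels, winkles — 3 of 3 types.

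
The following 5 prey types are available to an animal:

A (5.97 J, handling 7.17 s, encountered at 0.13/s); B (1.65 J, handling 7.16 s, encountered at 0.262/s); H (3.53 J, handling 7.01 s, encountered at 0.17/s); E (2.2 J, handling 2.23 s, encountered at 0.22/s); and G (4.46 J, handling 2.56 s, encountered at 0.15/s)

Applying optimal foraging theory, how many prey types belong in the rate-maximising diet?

3

Profitabilities (E/h, J/s): G 1.74, E 0.987, A 0.833, H 0.504, B 0.23. Add prey in this order while the next type's profitability exceeds the intake rate on those already taken.
Rate on top 1: 0.4834. E: 0.987 > 0.4834 → include.
Rate on top 2: 0.6151. A: 0.833 > 0.6151 → include.
Rate on top 3: 0.6873. H: 0.504 < 0.6873 → exclude; stop.
Optimal diet: G, E, A — 3 of 5 types.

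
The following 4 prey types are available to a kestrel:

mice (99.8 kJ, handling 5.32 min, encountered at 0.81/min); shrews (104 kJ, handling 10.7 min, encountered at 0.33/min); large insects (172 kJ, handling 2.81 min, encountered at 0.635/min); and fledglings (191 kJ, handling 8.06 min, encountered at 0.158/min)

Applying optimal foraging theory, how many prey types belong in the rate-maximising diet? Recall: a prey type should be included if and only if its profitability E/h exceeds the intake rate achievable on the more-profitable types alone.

Rank by E/h (kJ/min): large insects 61.2, fledglings 23.7, mice 18.8, shrews 9.72. Include each in turn until the next type's E/h falls below the running intake rate.
Rate on top 1: 39.23. fledglings: 23.7 < 39.23 → exclude; stop.
Optimal diet: large insects — 1 of 4 types.

1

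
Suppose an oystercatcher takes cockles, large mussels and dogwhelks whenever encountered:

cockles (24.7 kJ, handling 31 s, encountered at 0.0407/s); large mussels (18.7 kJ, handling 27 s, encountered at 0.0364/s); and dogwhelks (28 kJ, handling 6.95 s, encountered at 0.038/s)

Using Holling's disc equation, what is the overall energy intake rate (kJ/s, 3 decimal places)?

Energy encountered per unit search time: 0.0407×24.7 + 0.0364×18.7 + 0.038×28 = 2.75 kJ/s.
Handling time per unit search time: 0.0407×31 + 0.0364×27 + 0.038×6.95 = 2.509.
Rate = 2.75/(1 + 2.509) = 0.7838 kJ/s.

0.784 kJ/s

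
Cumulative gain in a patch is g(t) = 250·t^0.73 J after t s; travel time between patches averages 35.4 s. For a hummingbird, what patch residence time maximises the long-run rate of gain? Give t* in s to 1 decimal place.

95.7 s

Maximise g(t)/(T+t): set derivative to zero → g'(t)(T+t) = g(t).
g'(t) = 0.73·250·t^-0.27. Setting 0.73·250·t^-0.27 = 250·t^0.73/(35.4+t) gives 0.73(35.4+t) = t, so 0.27·t = 0.73×35.4.
t* = 0.73×35.4/0.27 = 95.71 s.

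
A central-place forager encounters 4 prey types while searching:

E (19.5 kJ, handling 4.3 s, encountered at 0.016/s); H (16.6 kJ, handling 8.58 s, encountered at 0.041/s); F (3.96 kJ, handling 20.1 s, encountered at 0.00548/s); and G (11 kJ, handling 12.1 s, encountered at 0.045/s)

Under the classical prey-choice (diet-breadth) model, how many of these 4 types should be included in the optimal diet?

3

Profitabilities (E/h, kJ/s): E 4.53, H 1.93, G 0.909, F 0.197. Add prey in this order while the next type's profitability exceeds the intake rate on those already taken.
Rate on top 1: 0.2919. H: 1.93 > 0.2919 → include.
Rate on top 2: 0.6987. G: 0.909 > 0.6987 → include.
Rate on top 3: 0.757. F: 0.197 < 0.757 → exclude; stop.
Optimal diet: E, H, G — 3 of 4 types.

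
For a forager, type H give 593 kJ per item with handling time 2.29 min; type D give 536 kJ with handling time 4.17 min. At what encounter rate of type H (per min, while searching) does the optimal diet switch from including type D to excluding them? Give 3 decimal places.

At the threshold, the rate on type H alone equals the profitability of type D: λ·593/(1 + λ·2.29) = 536/4.17 = 128.5.
Rearranging, λ(593 − 128.5×2.29) = 128.5, so λ = 128.5/298.6 = 0.4304 per min.

0.430 per min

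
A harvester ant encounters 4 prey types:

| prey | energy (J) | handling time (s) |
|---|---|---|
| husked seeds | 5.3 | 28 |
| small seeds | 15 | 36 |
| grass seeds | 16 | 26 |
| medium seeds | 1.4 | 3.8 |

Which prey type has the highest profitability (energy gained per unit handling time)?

grass seeds

Profitability E/h (J/s): husked seeds = 5.3/28 = 0.189, small seeds = 15/36 = 0.417, grass seeds = 16/26 = 0.615, medium seeds = 1.4/3.8 = 0.368.
Ranked: grass seeds > small seeds > medium seeds > husked seeds.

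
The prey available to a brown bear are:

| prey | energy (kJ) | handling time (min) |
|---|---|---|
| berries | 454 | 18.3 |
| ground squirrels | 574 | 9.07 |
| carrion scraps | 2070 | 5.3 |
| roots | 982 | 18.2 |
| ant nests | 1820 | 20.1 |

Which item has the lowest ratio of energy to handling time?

berries

In descending order of E/h:
carrion scraps: 2070/5.3 = 391 kJ/min
ant nests: 1820/20.1 = 90.5 kJ/min
ground squirrels: 574/9.07 = 63.3 kJ/min
roots: 982/18.2 = 54 kJ/min
berries: 454/18.3 = 24.8 kJ/min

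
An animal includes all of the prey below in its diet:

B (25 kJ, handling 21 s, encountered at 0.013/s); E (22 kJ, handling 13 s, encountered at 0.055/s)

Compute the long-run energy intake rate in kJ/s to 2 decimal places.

R = Σλ_iE_i / (1 + Σλ_ih_i)
Numerator: 0.013×25 + 0.055×22 = 1.535
Denominator: 1 + 0.013×21 + 0.055×13 = 1.988
R = 1.535/1.988 = 0.7721 kJ/s

0.77 kJ/s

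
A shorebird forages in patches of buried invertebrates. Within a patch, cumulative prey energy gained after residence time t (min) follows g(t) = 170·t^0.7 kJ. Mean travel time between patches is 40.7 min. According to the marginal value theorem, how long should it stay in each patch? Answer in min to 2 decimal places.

Maximise g(t)/(T+t): set derivative to zero → g'(t)(T+t) = g(t).
g'(t) = 0.7·170·t^-0.3. Setting 0.7·170·t^-0.3 = 170·t^0.7/(40.7+t) gives 0.7(40.7+t) = t, so 0.30·t = 0.7×40.7.
t* = 0.7×40.7/0.30 = 94.97 min.

94.97 min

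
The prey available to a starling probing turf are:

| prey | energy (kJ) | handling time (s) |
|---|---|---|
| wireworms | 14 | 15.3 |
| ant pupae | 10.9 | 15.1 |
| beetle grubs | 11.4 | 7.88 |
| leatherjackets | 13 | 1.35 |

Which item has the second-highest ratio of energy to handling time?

beetle grubs

Profitability E/h (kJ/s): wireworms = 14/15.3 = 0.915, ant pupae = 10.9/15.1 = 0.722, beetle grubs = 11.4/7.88 = 1.45, leatherjackets = 13/1.35 = 9.63.
Ranked: leatherjackets > beetle grubs > wireworms > ant pupae.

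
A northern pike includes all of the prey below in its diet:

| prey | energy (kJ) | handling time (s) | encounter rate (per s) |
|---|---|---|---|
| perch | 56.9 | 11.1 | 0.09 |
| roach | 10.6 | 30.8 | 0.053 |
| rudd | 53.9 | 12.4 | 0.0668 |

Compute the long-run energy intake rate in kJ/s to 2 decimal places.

2.08 kJ/s

R = (0.09×56.9 + 0.053×10.6 + 0.0668×53.9) / (1 + 0.09×11.1 + 0.053×30.8 + 0.0668×12.4) = 9.283/4.46 = 2.082 kJ/s.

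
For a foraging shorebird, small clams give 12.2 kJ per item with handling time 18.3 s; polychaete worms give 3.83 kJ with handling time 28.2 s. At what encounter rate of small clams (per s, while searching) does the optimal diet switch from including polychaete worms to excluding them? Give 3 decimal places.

0.014 per s

Drop polychaete worms once their profitability E₂/h₂ falls below the rate achievable on small clams alone: E₂/h₂ = λE₁/(1 + λh₁).
Solve for λ: λE₁h₂ = E₂(1 + λh₁) → λ(E₁h₂ − E₂h₁) = E₂ → λ = E₂/(E₁h₂ − E₂h₁).
λ = 3.83/(12.2×28.2 − 3.83×18.3) = 3.83/274 = 0.01398 per s.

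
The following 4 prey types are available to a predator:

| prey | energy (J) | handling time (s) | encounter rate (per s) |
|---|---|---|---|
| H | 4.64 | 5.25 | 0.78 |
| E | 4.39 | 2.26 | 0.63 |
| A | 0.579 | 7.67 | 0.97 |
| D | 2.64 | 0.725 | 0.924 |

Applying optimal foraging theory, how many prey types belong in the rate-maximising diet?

Rank by E/h (J/s): D 3.64, E 1.94, H 0.884, A 0.0755. Include each in turn until the next type's E/h falls below the running intake rate.
Rate on top 1: 1.461. E: 1.94 > 1.461 → include.
Rate on top 2: 1.682. H: 0.884 < 1.682 → exclude; stop.
Optimal diet: D, E — 2 of 4 types.

2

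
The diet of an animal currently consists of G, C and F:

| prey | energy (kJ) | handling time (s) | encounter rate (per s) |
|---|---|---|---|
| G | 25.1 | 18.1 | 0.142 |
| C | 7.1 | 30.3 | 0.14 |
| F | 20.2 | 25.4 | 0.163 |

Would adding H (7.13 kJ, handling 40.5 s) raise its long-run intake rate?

Current rate: (0.142×25.1 + 0.14×7.1 + 0.163×20.2)/(1 + 0.142×18.1 + 0.14×30.3 + 0.163×25.4) = 0.6568 kJ/s.
H: E/h = 7.13/40.5 = 0.176 kJ/s.
Since 0.176 < R, time spent handling H is better spent searching.

No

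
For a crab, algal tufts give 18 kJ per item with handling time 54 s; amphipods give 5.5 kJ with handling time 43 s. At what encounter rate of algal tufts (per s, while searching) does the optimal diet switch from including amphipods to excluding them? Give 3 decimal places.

At the threshold, the rate on algal tufts alone equals the profitability of amphipods: λ·18/(1 + λ·54) = 5.5/43 = 0.1279.
Rearranging, λ(18 − 0.1279×54) = 0.1279, so λ = 0.1279/11.09 = 0.01153 per s.

0.012 per s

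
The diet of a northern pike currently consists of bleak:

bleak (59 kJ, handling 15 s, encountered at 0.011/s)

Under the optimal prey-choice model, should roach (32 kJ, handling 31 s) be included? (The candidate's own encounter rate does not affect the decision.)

Yes

Intake rate on the current diet: R = (0.011×59) / (1 + 0.011×15) = 0.649/1.165 = 0.5571 kJ/s.
Profitability of roach: 32/31 = 1.032 kJ/s.
1.032 > 0.5571, so adding roach raises the average — include it.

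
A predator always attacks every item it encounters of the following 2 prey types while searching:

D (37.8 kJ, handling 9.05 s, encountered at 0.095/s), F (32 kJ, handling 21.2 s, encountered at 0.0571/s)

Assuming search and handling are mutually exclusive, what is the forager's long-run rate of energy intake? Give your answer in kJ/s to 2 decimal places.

Energy encountered per unit search time: 0.095×37.8 + 0.0571×32 = 5.418 kJ/s.
Handling time per unit search time: 0.095×9.05 + 0.0571×21.2 = 2.07.
Rate = 5.418/(1 + 2.07) = 1.765 kJ/s.

1.76 kJ/s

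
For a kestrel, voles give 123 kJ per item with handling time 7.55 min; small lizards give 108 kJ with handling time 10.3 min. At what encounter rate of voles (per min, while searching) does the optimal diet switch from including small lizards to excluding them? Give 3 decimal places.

0.239 per min

Drop small lizards once their profitability E₂/h₂ falls below the rate achievable on voles alone: E₂/h₂ = λE₁/(1 + λh₁).
Solve for λ: λE₁h₂ = E₂(1 + λh₁) → λ(E₁h₂ − E₂h₁) = E₂ → λ = E₂/(E₁h₂ − E₂h₁).
λ = 108/(123×10.3 − 108×7.55) = 108/451.5 = 0.2392 per min.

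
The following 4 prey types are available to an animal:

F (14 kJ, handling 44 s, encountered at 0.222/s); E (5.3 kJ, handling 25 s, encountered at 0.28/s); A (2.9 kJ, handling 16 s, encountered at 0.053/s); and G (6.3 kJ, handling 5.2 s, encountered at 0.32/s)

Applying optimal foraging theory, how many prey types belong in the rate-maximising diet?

Profitabilities (E/h, kJ/s): G 1.21, F 0.318, E 0.212, A 0.181. Add prey in this order while the next type's profitability exceeds the intake rate on those already taken.
Rate on top 1: 0.7568. F: 0.318 < 0.7568 → exclude; stop.
Optimal diet: G — 1 of 4 types.

1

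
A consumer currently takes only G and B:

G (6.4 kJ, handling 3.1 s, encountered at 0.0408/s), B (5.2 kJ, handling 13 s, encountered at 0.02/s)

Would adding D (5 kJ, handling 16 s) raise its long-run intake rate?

Current rate: (0.0408×6.4 + 0.02×5.2)/(1 + 0.0408×3.1 + 0.02×13) = 0.2633 kJ/s.
D: E/h = 5/16 = 0.3125 kJ/s.
Since 0.3125 > R, including D increases the long-run rate.

Yes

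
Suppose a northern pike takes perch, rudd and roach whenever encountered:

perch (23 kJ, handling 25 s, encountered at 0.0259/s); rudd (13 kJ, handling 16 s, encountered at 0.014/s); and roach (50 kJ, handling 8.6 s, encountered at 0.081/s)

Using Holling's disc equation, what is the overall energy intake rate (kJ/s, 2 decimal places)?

R = (0.0259×23 + 0.014×13 + 0.081×50) / (1 + 0.0259×25 + 0.014×16 + 0.081×8.6) = 4.828/2.568 = 1.88 kJ/s.

1.88 kJ/s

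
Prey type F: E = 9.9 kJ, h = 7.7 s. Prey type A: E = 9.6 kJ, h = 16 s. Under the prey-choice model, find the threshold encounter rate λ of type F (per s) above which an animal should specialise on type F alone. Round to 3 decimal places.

The zero-one rule: include type A iff E₂/h₂ > λE₁/(1+λh₁). Equality gives the switch point.
λE₁h₂ = E₂ + λE₂h₁ ⇒ λ = E₂/(E₁h₂ − E₂h₁) = 9.6/(158.4 − 73.92) = 0.1136 per s.

0.114 per s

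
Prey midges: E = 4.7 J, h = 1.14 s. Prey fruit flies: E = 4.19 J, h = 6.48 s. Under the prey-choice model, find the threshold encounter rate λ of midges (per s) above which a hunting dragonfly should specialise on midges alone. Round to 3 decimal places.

0.163 per s

Drop fruit flies once their profitability E₂/h₂ falls below the rate achievable on midges alone: E₂/h₂ = λE₁/(1 + λh₁).
Solve for λ: λE₁h₂ = E₂(1 + λh₁) → λ(E₁h₂ − E₂h₁) = E₂ → λ = E₂/(E₁h₂ − E₂h₁).
λ = 4.19/(4.7×6.48 − 4.19×1.14) = 4.19/25.68 = 0.1632 per s.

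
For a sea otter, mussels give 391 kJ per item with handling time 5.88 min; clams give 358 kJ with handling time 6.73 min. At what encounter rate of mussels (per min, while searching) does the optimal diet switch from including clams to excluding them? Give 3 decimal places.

At the threshold, the rate on mussels alone equals the profitability of clams: λ·391/(1 + λ·5.88) = 358/6.73 = 53.19.
Rearranging, λ(391 − 53.19×5.88) = 53.19, so λ = 53.19/78.22 = 0.6801 per min.

0.680 per min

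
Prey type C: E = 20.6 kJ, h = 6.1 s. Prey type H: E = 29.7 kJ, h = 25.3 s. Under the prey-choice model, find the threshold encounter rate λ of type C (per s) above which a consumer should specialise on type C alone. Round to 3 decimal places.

0.087 per s

The zero-one rule: include type H iff E₂/h₂ > λE₁/(1+λh₁). Equality gives the switch point.
λE₁h₂ = E₂ + λE₂h₁ ⇒ λ = E₂/(E₁h₂ − E₂h₁) = 29.7/(521.2 − 181.2) = 0.08735 per s.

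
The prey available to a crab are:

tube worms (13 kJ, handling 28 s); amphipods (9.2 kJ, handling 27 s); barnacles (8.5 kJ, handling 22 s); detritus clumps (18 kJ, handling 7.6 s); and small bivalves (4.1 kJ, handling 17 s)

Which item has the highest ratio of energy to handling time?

detritus clumps

In descending order of E/h:
detritus clumps: 18/7.6 = 2.37 kJ/s
tube worms: 13/28 = 0.464 kJ/s
barnacles: 8.5/22 = 0.386 kJ/s
amphipods: 9.2/27 = 0.341 kJ/s
small bivalves: 4.1/17 = 0.241 kJ/s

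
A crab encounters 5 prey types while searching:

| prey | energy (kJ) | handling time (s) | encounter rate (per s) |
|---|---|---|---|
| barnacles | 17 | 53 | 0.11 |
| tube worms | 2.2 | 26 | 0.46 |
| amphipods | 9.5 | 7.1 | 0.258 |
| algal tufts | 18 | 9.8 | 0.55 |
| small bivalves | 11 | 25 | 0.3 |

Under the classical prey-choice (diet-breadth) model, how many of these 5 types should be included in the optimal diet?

1

E/h in descending order: algal tufts 1.84, amphipods 1.34, small bivalves 0.44, barnacles 0.321, tube worms 0.0846 kJ/s. The optimal diet is the largest prefix of this list for which every included type satisfies E_i/h_i > R on the types above it.
Rate on top 1: 1.549. amphipods: 1.34 < 1.549 → exclude; stop.
Optimal diet: algal tufts — 1 of 5 types.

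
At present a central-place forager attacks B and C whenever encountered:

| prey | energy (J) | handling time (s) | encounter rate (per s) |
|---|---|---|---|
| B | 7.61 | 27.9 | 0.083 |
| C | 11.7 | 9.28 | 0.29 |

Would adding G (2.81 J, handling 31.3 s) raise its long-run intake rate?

Current rate: (0.083×7.61 + 0.29×11.7)/(1 + 0.083×27.9 + 0.29×9.28) = 0.67 J/s.
G: E/h = 2.81/31.3 = 0.08978 J/s.
0.08978 < 0.67, so adding G would lower the average — exclude it.

No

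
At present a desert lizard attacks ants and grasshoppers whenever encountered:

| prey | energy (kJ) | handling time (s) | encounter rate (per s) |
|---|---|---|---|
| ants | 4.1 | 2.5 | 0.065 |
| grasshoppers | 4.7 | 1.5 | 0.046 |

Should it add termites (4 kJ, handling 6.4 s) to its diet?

Yes

Current rate: (0.065×4.1 + 0.046×4.7)/(1 + 0.065×2.5 + 0.046×1.5) = 0.392 kJ/s.
Profitability of termites: 4/6.4 = 0.625 kJ/s.
0.625 > 0.392, so adding termites raises the average — include it.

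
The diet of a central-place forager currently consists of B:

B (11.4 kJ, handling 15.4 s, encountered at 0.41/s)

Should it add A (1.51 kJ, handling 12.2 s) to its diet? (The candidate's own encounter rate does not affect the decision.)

No

Intake rate on the current diet: R = (0.41×11.4) / (1 + 0.41×15.4) = 4.674/7.314 = 0.639 kJ/s.
Profitability of A: 1.51/12.2 = 0.1238 kJ/s.
0.1238 < 0.639, so adding A would lower the average — exclude it.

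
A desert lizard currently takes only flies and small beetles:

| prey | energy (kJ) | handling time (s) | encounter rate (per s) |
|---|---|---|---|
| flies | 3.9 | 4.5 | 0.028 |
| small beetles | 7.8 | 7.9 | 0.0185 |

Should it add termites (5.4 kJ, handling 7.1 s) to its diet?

Yes

On flies and small beetles alone, R = ΣλE/(1+Σλh) = 0.2535/1.272 = 0.1993 kJ/s.
Profitability of termites: 5.4/7.1 = 0.7606 kJ/s.
Since 0.7606 > R, including termites increases the long-run rate.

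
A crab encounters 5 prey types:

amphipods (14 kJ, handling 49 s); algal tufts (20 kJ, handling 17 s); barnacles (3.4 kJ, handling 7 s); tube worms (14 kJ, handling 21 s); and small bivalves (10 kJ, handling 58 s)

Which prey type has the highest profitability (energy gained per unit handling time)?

In descending order of E/h:
algal tufts: 20/17 = 1.18 kJ/s
tube worms: 14/21 = 0.667 kJ/s
barnacles: 3.4/7 = 0.486 kJ/s
amphipods: 14/49 = 0.286 kJ/s
small bivalves: 10/58 = 0.172 kJ/s

algal tufts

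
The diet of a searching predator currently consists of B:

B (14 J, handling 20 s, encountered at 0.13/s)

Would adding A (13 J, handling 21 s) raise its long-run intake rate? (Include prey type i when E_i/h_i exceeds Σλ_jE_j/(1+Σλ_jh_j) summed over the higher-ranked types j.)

Intake rate on the current diet: R = (0.13×14) / (1 + 0.13×20) = 1.82/3.6 = 0.5056 J/s.
A: E/h = 13/21 = 0.619 J/s.
Since 0.619 > R, including A increases the long-run rate.

Yes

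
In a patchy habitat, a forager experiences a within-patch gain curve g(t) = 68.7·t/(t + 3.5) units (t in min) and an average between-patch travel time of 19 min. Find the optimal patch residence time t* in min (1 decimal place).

Optimal t* satisfies g'(t*) = g(t*)/(T + t*).
g'(t) = 68.7·3.5/(t + 3.5)². Setting 68.7·3.5/(t+3.5)² = 68.7t/[(t+3.5)(19+t)] gives 3.5(19+t) = t(t+3.5), so t² = 3.5×19 = 66.5.
t* = √66.5 = 8.155 min.

8.2 min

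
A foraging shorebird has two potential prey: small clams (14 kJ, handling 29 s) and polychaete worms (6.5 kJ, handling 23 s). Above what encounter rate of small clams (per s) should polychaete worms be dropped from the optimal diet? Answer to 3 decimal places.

0.049 per s

Drop polychaete worms once their profitability E₂/h₂ falls below the rate achievable on small clams alone: E₂/h₂ = λE₁/(1 + λh₁).
Solve for λ: λE₁h₂ = E₂(1 + λh₁) → λ(E₁h₂ − E₂h₁) = E₂ → λ = E₂/(E₁h₂ − E₂h₁).
λ = 6.5/(14×23 − 6.5×29) = 6.5/133.5 = 0.04869 per s.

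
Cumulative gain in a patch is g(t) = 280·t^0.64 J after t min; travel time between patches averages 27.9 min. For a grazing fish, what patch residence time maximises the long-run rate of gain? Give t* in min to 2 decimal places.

49.60 min

Maximise g(t)/(T+t): set derivative to zero → g'(t)(T+t) = g(t).
g'(t) = 0.64·280·t^-0.36. Setting 0.64·280·t^-0.36 = 280·t^0.64/(27.9+t) gives 0.64(27.9+t) = t, so 0.36·t = 0.64×27.9.
t* = 0.64×27.9/0.36 = 49.6 min.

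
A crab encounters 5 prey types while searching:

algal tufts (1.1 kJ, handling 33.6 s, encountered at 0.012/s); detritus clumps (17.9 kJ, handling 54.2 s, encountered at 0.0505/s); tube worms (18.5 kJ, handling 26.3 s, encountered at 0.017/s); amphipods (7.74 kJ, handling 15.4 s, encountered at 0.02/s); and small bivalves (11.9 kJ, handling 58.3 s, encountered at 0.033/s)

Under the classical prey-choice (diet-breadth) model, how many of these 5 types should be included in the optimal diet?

3

Profitabilities (E/h, kJ/s): tube worms 0.703, amphipods 0.503, detritus clumps 0.33, small bivalves 0.204, algal tufts 0.0327. Add prey in this order while the next type's profitability exceeds the intake rate on those already taken.
Rate on top 1: 0.2173. amphipods: 0.503 > 0.2173 → include.
Rate on top 2: 0.2674. detritus clumps: 0.33 > 0.2674 → include.
Rate on top 3: 0.3057. small bivalves: 0.204 < 0.3057 → exclude; stop.
Optimal diet: tube worms, amphipods, detritus clumps — 3 of 5 types.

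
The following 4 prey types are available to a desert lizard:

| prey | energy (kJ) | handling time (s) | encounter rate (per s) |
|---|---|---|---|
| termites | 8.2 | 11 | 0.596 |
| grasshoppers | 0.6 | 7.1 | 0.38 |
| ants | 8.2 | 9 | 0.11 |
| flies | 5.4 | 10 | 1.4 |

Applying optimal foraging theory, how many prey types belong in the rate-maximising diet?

2

Rank by E/h (kJ/s): ants 0.911, termites 0.745, flies 0.54, grasshoppers 0.0845. Include each in turn until the next type's E/h falls below the running intake rate.
Rate on top 1: 0.4533. termites: 0.745 > 0.4533 → include.
Rate on top 2: 0.6774. flies: 0.54 < 0.6774 → exclude; stop.
Optimal diet: ants, termites — 2 of 4 types.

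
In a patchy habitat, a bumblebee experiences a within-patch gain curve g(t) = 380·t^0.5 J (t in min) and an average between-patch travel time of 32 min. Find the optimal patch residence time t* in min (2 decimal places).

Maximise g(t)/(T+t): set derivative to zero → g'(t)(T+t) = g(t).
g'(t) = 0.5·380·t^-0.5. Setting 0.5·380·t^-0.5 = 380·t^0.5/(32+t) gives 0.5(32+t) = t, so 0.50·t = 0.5×32.
t* = 0.5×32/0.50 = 32 min.

32.00 min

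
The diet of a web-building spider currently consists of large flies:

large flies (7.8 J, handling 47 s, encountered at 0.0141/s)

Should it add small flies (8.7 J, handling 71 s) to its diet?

On large flies alone, R = ΣλE/(1+Σλh) = 0.11/1.663 = 0.06615 J/s.
Profitability of small flies: 8.7/71 = 0.1225 J/s.
0.1225 > 0.06615, so adding small flies raises the average — include it.

Yes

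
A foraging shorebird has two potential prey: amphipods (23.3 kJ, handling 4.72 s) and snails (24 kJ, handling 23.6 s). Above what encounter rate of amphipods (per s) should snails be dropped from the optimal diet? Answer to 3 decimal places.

Drop snails once their profitability E₂/h₂ falls below the rate achievable on amphipods alone: E₂/h₂ = λE₁/(1 + λh₁).
Solve for λ: λE₁h₂ = E₂(1 + λh₁) → λ(E₁h₂ − E₂h₁) = E₂ → λ = E₂/(E₁h₂ − E₂h₁).
λ = 24/(23.3×23.6 − 24×4.72) = 24/436.6 = 0.05497 per s.

0.055 per s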